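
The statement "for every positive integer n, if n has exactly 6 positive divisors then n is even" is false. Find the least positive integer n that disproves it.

For n = 12, 18, 20, 28, 32, 44 the conclusion holds.
n = 45: divisors of 45: 1, 3, 5, 9, 15, 45; 45 is odd.
Hence n = 45 is a counterexample.

n = 45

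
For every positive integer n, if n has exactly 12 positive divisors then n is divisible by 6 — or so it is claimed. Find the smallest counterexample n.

The first 8 eligible values, up to n = 132, all satisfy the conclusion.
n = 140: τ(140) = 12; 140 mod 6 = 2.
Thus n = 140 disproves the claim, and no smaller n works.

n = 140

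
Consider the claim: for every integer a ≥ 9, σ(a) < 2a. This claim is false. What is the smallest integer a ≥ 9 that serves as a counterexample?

For a = 9, 10, 11 the conclusion holds.
a = 12: σ(12) = 28; 28 ≥ 24.

a = 12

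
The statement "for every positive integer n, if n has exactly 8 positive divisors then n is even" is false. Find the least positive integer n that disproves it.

n = 105

We need the least positive integer n for which n has exactly 8 positive divisors but n is odd.
For n = 24, 30, 40, 42, …, 88, 102, 104 the conclusion holds.
n = 105: divisors of 105: 1, 3, 5, 7, 15, 21, 35, 105; 105 is odd.
Thus n = 105 disproves the claim, and no smaller n works.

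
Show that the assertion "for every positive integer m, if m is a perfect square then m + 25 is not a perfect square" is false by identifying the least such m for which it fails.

m = 144

We need the least positive integer m for which m is a perfect square but m + 25 is a perfect square.
For m = 1, 4, 9, 16, …, 81, 100, 121 the conclusion holds.
m = 144: 144 = 12² and 144 + 25 = 169 = 13².
Hence m = 144 is a counterexample.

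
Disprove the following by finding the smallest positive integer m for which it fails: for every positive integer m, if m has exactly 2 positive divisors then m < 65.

m = 67

A counterexample is any positive integer m such that m has exactly 2 positive divisors but the claim fails; we check each in order.
The first 18 eligible values, up to m = 61, all satisfy the conclusion.
m = 67: τ(67) = 2; 67 ≥ 65.
So m = 67 is the smallest counterexample.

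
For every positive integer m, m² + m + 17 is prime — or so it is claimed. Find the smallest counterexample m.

m = 16

Check each positive integer m in order until m² + m + 17 is not prime.
For m = 1, 2, 3, 4, …, 13, 14, 15 the conclusion holds.
m = 16: m² + m + 17 = 289 = 17 × 17, composite.
Hence m = 16 is a counterexample.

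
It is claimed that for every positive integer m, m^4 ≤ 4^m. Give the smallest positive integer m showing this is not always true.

We need the least positive integer m for which m^4 > 4^m.
For m = 1, 2 the conclusion holds.
m = 3: m^4 = 81 and 4^m = 64, so 81 > 64.

m = 3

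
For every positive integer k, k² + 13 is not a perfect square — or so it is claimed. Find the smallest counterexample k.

We need the least positive integer k for which k² + 13 is a perfect square.
k = 1: 1² + 13 = 14, not a perfect square.
k = 2: 2² + 13 = 17, not a perfect square.
k = 3: 3² + 13 = 22, not a perfect square.
k = 4: 4² + 13 = 29, not a perfect square.
k = 5: 5² + 13 = 38, not a perfect square.
k = 6: 6² + 13 = 49 = 7², a perfect square.

k = 6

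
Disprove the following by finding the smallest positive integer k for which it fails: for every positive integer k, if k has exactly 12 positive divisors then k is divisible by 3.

We need the least positive integer k for which k has exactly 12 positive divisors but k is not divisible by 3.
The first 8 eligible values, up to k = 132, all satisfy the conclusion.
k = 140: τ(140) = 12; 140 mod 3 = 2.

k = 140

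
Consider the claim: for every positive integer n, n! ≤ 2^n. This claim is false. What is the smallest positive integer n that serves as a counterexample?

For n = 1, 2, 3 the conclusion holds.
n = 4: n! = 24 and 2^n = 16, so 24 > 16.

n = 4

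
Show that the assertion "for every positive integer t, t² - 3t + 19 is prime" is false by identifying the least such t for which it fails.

The first 17 eligible values, up to t = 17, all satisfy the conclusion.
t = 18: t² - 3t + 19 = 289 = 17 × 17, composite.
Hence t = 18 is a counterexample.

t = 18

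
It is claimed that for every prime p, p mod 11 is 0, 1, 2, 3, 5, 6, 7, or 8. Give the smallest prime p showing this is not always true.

We need the least prime p for which the claim fails.
For p = 2, 3, 5, 7, 11, 13, 17, 19, 23, 29 the conclusion holds.
p = 31: 31 mod 11 = 9 — not in {0, 1, 2, 3, 5, 6, 7, 8}.
So p = 31 is the smallest counterexample.

p = 31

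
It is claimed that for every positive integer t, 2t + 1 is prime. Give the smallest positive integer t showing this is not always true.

t = 1: 2t + 1 = 3, prime.
t = 2: 2t + 1 = 5, prime.
t = 3: 2t + 1 = 7, prime.
t = 4: 2t + 1 = 9 = 3 × 3, composite.
Hence t = 4 is a counterexample.

t = 4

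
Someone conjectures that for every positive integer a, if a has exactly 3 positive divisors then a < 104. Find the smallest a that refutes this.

The first 4 eligible values, up to a = 49, all satisfy the conclusion.
a = 121: τ(121) = 3; 121 ≥ 104.
So a = 121 is the smallest counterexample.

a = 121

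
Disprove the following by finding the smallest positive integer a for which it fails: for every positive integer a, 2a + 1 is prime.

For a = 1, 2, 3 the conclusion holds.
a = 4: 2a + 1 = 9 = 3 × 3, composite.

a = 4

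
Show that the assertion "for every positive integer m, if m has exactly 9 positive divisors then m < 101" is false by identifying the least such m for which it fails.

m = 196

m = 36: τ(36) = 9; 36 < 101.
m = 100: τ(100) = 9; 100 < 101.
m = 196: τ(196) = 9; 196 ≥ 101.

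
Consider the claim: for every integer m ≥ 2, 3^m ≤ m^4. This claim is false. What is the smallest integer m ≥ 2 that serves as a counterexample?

m = 8

We need the least integer m ≥ 2 for which 3^m > m^4.
m = 2: 3^m = 9 and m^4 = 16, so 9 ≤ 16.
m = 3: 3^m = 27 and m^4 = 81, so 27 ≤ 81.
m = 4: 3^m = 81 and m^4 = 256, so 81 ≤ 256.
m = 5: 3^m = 243 and m^4 = 625, so 243 ≤ 625.
m = 6: 3^m = 729 and m^4 = 1296, so 729 ≤ 1296.
m = 7: 3^m = 2187 and m^4 = 2401, so 2187 ≤ 2401.
m = 8: 3^m = 6561 and m^4 = 4096, so 6561 > 4096.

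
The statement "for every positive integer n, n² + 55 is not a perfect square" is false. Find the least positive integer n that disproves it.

n = 3

A counterexample is any positive integer n such that n² + 55 is a perfect square; we check each in order.
For n = 1, 2 the conclusion holds.
n = 3: 3² + 55 = 64 = 8², a perfect square.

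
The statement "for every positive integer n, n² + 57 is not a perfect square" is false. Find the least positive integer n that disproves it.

n = 8

Check each positive integer n in order until n² + 57 is a perfect square.
For n = 1, 2, 3, 4, 5, 6, 7 the conclusion holds.
n = 8: 8² + 57 = 121 = 11², a perfect square.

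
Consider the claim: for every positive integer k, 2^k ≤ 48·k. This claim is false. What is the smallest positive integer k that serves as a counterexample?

k = 9

A counterexample is any positive integer k such that 2^k > 48·k; we check each in order.
k = 1: 2^k = 2 and 48·k = 48, so 2 ≤ 48.
k = 2: 2^k = 4 and 48·k = 96, so 4 ≤ 96.
k = 3: 2^k = 8 and 48·k = 144, so 8 ≤ 144.
k = 4: 2^k = 16 and 48·k = 192, so 16 ≤ 192.
k = 5: 2^k = 32 and 48·k = 240, so 32 ≤ 240.
k = 6: 2^k = 64 and 48·k = 288, so 64 ≤ 288.
k = 7: 2^k = 128 and 48·k = 336, so 128 ≤ 336.
k = 8: 2^k = 256 and 48·k = 384, so 256 ≤ 384.
k = 9: 2^k = 512 and 48·k = 432, so 512 > 432.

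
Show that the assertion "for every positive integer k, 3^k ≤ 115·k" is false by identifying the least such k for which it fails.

k = 6

k = 1: 3^k = 3 and 115·k = 115, so 3 ≤ 115.
k = 2: 3^k = 9 and 115·k = 230, so 9 ≤ 230.
k = 3: 3^k = 27 and 115·k = 345, so 27 ≤ 345.
k = 4: 3^k = 81 and 115·k = 460, so 81 ≤ 460.
k = 5: 3^k = 243 and 115·k = 575, so 243 ≤ 575.
k = 6: 3^k = 729 and 115·k = 690, so 729 > 690.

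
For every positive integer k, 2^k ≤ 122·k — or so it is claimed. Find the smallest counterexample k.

Check each positive integer k in order until 2^k > 122·k.
For k = 1, 2, 3, 4, 5, 6, 7, 8, 9, 10 the conclusion holds.
k = 11: 2^k = 2048 and 122·k = 1342, so 2048 > 1342.
So k = 11 is the smallest counterexample.

k = 11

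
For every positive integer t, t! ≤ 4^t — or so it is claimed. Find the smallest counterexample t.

Check each positive integer t in order until t! > 4^t.
The first 8 eligible values, up to t = 8, all satisfy the conclusion.
t = 9: t! = 362880 and 4^t = 262144, so 362880 > 262144.

t = 9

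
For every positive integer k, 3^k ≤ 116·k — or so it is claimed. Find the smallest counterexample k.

k = 6

For k = 1, 2, 3, 4, 5 the conclusion holds.
k = 6: 3^k = 729 and 116·k = 696, so 729 > 696.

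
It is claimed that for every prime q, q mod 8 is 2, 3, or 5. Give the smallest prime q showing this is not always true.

q = 7

For q = 2, 3, 5 the conclusion holds.
q = 7: 7 mod 8 = 7 — not in {2, 3, 5}.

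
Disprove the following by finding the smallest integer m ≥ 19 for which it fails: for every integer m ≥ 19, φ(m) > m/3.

m = 24

A counterexample is any integer m ≥ 19 such that the claim fails; we check each in order.
For m = 19, 20, 21, 22, 23 the conclusion holds.
m = 24: φ(24) = 8 and 24/3 = 8, so φ(24) ≤ 24/3.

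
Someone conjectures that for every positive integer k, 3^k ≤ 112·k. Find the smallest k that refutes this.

k = 6

A counterexample is any positive integer k such that 3^k > 112·k; we check each in order.
k = 1: 3^k = 3 and 112·k = 112, so 3 ≤ 112.
k = 2: 3^k = 9 and 112·k = 224, so 9 ≤ 224.
k = 3: 3^k = 27 and 112·k = 336, so 27 ≤ 336.
k = 4: 3^k = 81 and 112·k = 448, so 81 ≤ 448.
k = 5: 3^k = 243 and 112·k = 560, so 243 ≤ 560.
k = 6: 3^k = 729 and 112·k = 672, so 729 > 672.
So k = 6 is the smallest counterexample.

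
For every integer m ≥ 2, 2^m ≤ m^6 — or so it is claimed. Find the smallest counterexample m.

For m = 2, 3, 4, 5, …, 27, 28, 29 the conclusion holds.
m = 30: 2^m = 1073741824 and m^6 = 729000000, so 1073741824 > 729000000.

m = 30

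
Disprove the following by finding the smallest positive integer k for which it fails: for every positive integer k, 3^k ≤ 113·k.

k = 6

A counterexample is any positive integer k such that 3^k > 113·k; we check each in order.
For k = 1, 2, 3, 4, 5 the conclusion holds.
k = 6: 3^k = 729 and 113·k = 678, so 729 > 678.
So k = 6 is the smallest counterexample.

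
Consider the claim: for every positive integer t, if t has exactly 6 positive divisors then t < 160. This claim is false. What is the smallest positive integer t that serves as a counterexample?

t = 164

We need the least positive integer t for which t has exactly 6 positive divisors but the claim fails.
The first 22 eligible values, up to t = 153, all satisfy the conclusion.
t = 164: τ(164) = 6; 164 ≥ 160.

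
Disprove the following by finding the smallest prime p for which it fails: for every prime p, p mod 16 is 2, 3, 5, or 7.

p = 11

For p = 2, 3, 5, 7 the conclusion holds.
p = 11: 11 mod 16 = 11 — not in {2, 3, 5, 7}.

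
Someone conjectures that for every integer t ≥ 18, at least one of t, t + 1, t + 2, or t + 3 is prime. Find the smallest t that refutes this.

t = 24

Check each integer t ≥ 18 in order until t, t + 1, t + 2, t + 3 are all composite.
t = 18: 19 is prime.
t = 19: 19 is prime.
t = 20: 23 is prime.
t = 21: 23 is prime.
t = 22: 23 is prime.
t = 23: 23 is prime.
t = 24: 24 = 2 × 12; 25 = 5 × 5; 26 = 2 × 13; 27 = 3 × 9 — all composite.
Thus t = 24 disproves the claim, and no smaller t works.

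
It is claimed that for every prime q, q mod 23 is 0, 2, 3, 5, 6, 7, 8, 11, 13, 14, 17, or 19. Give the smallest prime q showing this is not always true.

A counterexample is any prime q such that the claim fails; we check each in order.
For q = 2, 3, 5, 7, …, 29, 31, 37 the conclusion holds.
q = 41: 41 mod 23 = 18 — not in {0, 2, 3, 5, 6, 7, 8, 11, 13, 14, 17, 19}.

q = 41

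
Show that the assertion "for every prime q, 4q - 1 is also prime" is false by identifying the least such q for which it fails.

A counterexample is any prime q such that 4q - 1 is not prime; we check each in order.
For q = 2, 3, 5 the conclusion holds.
q = 7: 4q - 1 = 27 = 3 × 9, not prime.
Thus q = 7 disproves the claim, and no smaller q works.

q = 7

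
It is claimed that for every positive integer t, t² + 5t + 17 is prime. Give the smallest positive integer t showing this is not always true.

We need the least positive integer t for which t² + 5t + 17 is not prime.
t = 1: t² + 5t + 17 = 23, prime.
t = 2: t² + 5t + 17 = 31, prime.
t = 3: t² + 5t + 17 = 41, prime.
t = 4: t² + 5t + 17 = 53, prime.
t = 5: t² + 5t + 17 = 67, prime.
t = 6: t² + 5t + 17 = 83, prime.
t = 7: t² + 5t + 17 = 101, prime.
t = 8: t² + 5t + 17 = 121 = 11 × 11, composite.
Hence t = 8 is a counterexample.

t = 8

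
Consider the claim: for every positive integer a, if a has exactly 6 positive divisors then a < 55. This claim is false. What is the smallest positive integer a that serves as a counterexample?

a = 63

A counterexample is any positive integer a such that a has exactly 6 positive divisors but the claim fails; we check each in order.
For a = 12, 18, 20, 28, 32, 44, 45, 50, 52 the conclusion holds.
a = 63: τ(63) = 6; 63 ≥ 55.
So a = 63 is the smallest counterexample.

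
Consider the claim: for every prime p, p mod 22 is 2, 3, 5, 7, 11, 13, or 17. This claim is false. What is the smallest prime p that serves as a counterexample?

For p = 2, 3, 5, 7, 11, 13, 17 the conclusion holds.
p = 19: 19 mod 22 = 19 — not in {2, 3, 5, 7, 11, 13, 17}.

p = 19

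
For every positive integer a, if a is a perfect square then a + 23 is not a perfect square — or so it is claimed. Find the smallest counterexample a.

We need the least positive integer a for which a is a perfect square but a + 23 is a perfect square.
The first 10 eligible values, up to a = 100, all satisfy the conclusion.
a = 121: 121 = 11² and 121 + 23 = 144 = 12².

a = 121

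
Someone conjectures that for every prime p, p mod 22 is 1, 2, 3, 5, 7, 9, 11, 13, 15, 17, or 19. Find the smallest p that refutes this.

p = 43

For p = 2, 3, 5, 7, …, 31, 37, 41 the conclusion holds.
p = 43: 43 mod 22 = 21 — not in {1, 2, 3, 5, 7, 9, 11, 13, 15, 17, 19}.
So p = 43 is the smallest counterexample.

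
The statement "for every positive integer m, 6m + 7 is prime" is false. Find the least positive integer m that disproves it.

m = 3

Check each positive integer m in order until 6m + 7 is not prime.
For m = 1, 2 the conclusion holds.
m = 3: 6m + 7 = 25 = 5 × 5, composite.
So m = 3 is the smallest counterexample.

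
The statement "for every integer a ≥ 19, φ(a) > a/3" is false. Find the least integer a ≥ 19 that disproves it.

We need the least integer a ≥ 19 for which the claim fails.
For a = 19, 20, 21, 22, 23 the conclusion holds.
a = 24: φ(24) = 8 and 24/3 = 8, so φ(24) ≤ 24/3.
So a = 24 is the smallest counterexample.

a = 24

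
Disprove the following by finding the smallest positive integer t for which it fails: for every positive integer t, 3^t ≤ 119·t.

t = 6

We need the least positive integer t for which 3^t > 119·t.
For t = 1, 2, 3, 4, 5 the conclusion holds.
t = 6: 3^t = 729 and 119·t = 714, so 729 > 714.
So t = 6 is the smallest counterexample.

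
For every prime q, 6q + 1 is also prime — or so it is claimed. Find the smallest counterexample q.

q = 19

We need the least prime q for which 6q + 1 is not prime.
For q = 2, 3, 5, 7, 11, 13, 17 the conclusion holds.
q = 19: 6q + 1 = 115 = 5 × 23, not prime.
So q = 19 is the smallest counterexample.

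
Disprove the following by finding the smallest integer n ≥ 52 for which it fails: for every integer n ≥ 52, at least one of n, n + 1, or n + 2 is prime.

n = 54

n = 52: 53 is prime.
n = 53: 53 is prime.
n = 54: 54 = 2 × 27; 55 = 5 × 11; 56 = 2 × 28 — all composite.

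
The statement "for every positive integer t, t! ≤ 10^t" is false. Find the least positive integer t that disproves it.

t = 25

Check each positive integer t in order until t! > 10^t.
For t = 1, 2, 3, 4, …, 22, 23, 24 the conclusion holds.
t = 25: t! = 15511210043330985984000000 and 10^t = 10000000000000000000000000, so 15511210043330985984000000 > 10000000000000000000000000.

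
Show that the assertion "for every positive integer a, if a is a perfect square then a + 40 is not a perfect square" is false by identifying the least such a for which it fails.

a = 9

Check each positive integer a in order until a is a perfect square but a + 40 is a perfect square.
a = 1: 1 + 40 = 41, not a perfect square.
a = 4: 4 + 40 = 44, not a perfect square.
a = 9: 9 = 3² and 9 + 40 = 49 = 7².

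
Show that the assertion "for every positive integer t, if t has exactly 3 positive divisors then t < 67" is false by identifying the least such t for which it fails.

For t = 4, 9, 25, 49 the conclusion holds.
t = 121: τ(121) = 3; 121 ≥ 67.

t = 121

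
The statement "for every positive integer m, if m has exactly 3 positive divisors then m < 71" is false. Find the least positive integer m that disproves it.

m = 4: τ(4) = 3; 4 < 71.
m = 9: τ(9) = 3; 9 < 71.
m = 25: τ(25) = 3; 25 < 71.
m = 49: τ(49) = 3; 49 < 71.
m = 121: τ(121) = 3; 121 ≥ 71.
So m = 121 is the smallest counterexample.

m = 121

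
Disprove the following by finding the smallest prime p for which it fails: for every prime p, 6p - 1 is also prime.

A counterexample is any prime p such that 6p - 1 is not prime; we check each in order.
p = 2: 6p - 1 = 11, prime.
p = 3: 6p - 1 = 17, prime.
p = 5: 6p - 1 = 29, prime.
p = 7: 6p - 1 = 41, prime.
p = 11: 6p - 1 = 65 = 5 × 13, not prime.
Thus p = 11 disproves the claim, and no smaller p works.

p = 11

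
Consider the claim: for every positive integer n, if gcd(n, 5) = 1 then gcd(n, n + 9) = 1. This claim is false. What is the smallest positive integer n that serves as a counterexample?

n = 3

A counterexample is any positive integer n such that gcd(n, 5) = 1 but gcd(n, n + 9) > 1; we check each in order.
For n = 1, 2 the conclusion holds.
n = 3: gcd(3, 12) = 3.
Thus n = 3 disproves the claim, and no smaller n works.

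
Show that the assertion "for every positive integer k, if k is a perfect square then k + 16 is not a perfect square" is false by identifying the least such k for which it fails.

Check each positive integer k in order until k is a perfect square but k + 16 is a perfect square.
For k = 1, 4 the conclusion holds.
k = 9: 9 = 3² and 9 + 16 = 25 = 5².
Hence k = 9 is a counterexample.

k = 9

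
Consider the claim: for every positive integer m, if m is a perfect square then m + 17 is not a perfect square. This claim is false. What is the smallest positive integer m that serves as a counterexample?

For m = 1, 4, 9, 16, 25, 36, 49 the conclusion holds.
m = 64: 64 = 8² and 64 + 17 = 81 = 9².
So m = 64 is the smallest counterexample.

m = 64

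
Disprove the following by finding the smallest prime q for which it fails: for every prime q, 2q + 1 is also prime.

We need the least prime q for which 2q + 1 is not prime.
For q = 2, 3, 5 the conclusion holds.
q = 7: 2q + 1 = 15 = 3 × 5, not prime.

q = 7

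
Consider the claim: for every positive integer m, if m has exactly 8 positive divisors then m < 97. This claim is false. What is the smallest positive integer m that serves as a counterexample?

m = 102

For m = 24, 30, 40, 42, 54, 56, 66, 70, 78, 88 the conclusion holds.
m = 102: τ(102) = 8; 102 ≥ 97.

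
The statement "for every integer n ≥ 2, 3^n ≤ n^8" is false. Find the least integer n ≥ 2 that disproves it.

We need the least integer n ≥ 2 for which 3^n > n^8.
The first 21 eligible values, up to n = 22, all satisfy the conclusion.
n = 23: 3^n = 94143178827 and n^8 = 78310985281, so 94143178827 > 78310985281.
Thus n = 23 disproves the claim, and no smaller n works.

n = 23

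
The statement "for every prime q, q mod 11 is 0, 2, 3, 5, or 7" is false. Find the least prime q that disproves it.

A counterexample is any prime q such that the claim fails; we check each in order.
For q = 2, 3, 5, 7, 11, 13 the conclusion holds.
q = 17: 17 mod 11 = 6 — not in {0, 2, 3, 5, 7}.

q = 17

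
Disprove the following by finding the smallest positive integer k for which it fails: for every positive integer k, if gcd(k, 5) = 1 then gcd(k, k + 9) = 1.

A counterexample is any positive integer k such that gcd(k, 5) = 1 but gcd(k, k + 9) > 1; we check each in order.
For k = 1, 2 the conclusion holds.
k = 3: gcd(3, 12) = 3.
Thus k = 3 disproves the claim, and no smaller k works.

k = 3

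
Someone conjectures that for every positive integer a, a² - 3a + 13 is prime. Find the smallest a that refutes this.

a = 12

For a = 1, 2, 3, 4, …, 9, 10, 11 the conclusion holds.
a = 12: a² - 3a + 13 = 121 = 11 × 11, composite.
Hence a = 12 is a counterexample.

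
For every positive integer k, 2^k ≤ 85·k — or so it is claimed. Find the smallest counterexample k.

The first 9 eligible values, up to k = 9, all satisfy the conclusion.
k = 10: 2^k = 1024 and 85·k = 850, so 1024 > 850.
Hence k = 10 is a counterexample.

k = 10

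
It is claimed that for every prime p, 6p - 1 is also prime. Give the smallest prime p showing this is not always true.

p = 2: 6p - 1 = 11, prime.
p = 3: 6p - 1 = 17, prime.
p = 5: 6p - 1 = 29, prime.
p = 7: 6p - 1 = 41, prime.
p = 11: 6p - 1 = 65 = 5 × 13, not prime.
So p = 11 is the smallest counterexample.

p = 11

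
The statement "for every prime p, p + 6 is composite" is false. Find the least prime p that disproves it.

Check each prime p in order until p + 6 is prime.
p = 2: p + 6 = 8 = 2 × 4, composite.
p = 3: p + 6 = 9 = 3 × 3, composite.
p = 5: p + 6 = 11, prime — not composite.
Hence p = 5 is a counterexample.

p = 5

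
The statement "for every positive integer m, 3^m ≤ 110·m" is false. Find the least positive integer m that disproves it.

Check each positive integer m in order until 3^m > 110·m.
The first 5 eligible values, up to m = 5, all satisfy the conclusion.
m = 6: 3^m = 729 and 110·m = 660, so 729 > 660.
So m = 6 is the smallest counterexample.

m = 6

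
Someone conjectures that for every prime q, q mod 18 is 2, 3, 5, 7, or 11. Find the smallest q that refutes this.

q = 2: 2 mod 18 = 2.
q = 3: 3 mod 18 = 3.
q = 5: 5 mod 18 = 5.
q = 7: 7 mod 18 = 7.
q = 11: 11 mod 18 = 11.
q = 13: 13 mod 18 = 13 — not in {2, 3, 5, 7, 11}.
Thus q = 13 disproves the claim, and no smaller q works.

q = 13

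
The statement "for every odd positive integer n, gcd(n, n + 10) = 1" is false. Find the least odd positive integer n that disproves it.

n = 5

n = 1: gcd(1, 11) = 1.
n = 3: gcd(3, 13) = 1.
n = 5: gcd(5, 15) = 5.
Hence n = 5 is a counterexample.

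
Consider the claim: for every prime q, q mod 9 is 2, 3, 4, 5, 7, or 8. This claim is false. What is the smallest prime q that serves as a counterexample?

The first 7 eligible values, up to q = 17, all satisfy the conclusion.
q = 19: 19 mod 9 = 1 — not in {2, 3, 4, 5, 7, 8}.
Thus q = 19 disproves the claim, and no smaller q works.

q = 19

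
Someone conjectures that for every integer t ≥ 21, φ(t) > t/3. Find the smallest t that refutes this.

A counterexample is any integer t ≥ 21 such that the claim fails; we check each in order.
t = 21: φ(21) = 12 and 21/3 = 7, so φ(21) > 21/3.
t = 22: φ(22) = 10 and 22/3 = 22/3, so φ(22) > 22/3.
t = 23: φ(23) = 22 and 23/3 = 23/3, so φ(23) > 23/3.
t = 24: φ(24) = 8 and 24/3 = 8, so φ(24) ≤ 24/3.

t = 24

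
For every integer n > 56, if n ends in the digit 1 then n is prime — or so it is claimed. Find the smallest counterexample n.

n = 81

We need the least integer n > 56 for which n ends in the digit 1 but n is not prime.
n = 61: 61 ends in 1 and is prime.
n = 71: 71 ends in 1 and is prime.
n = 81: 81 ends in 1; 81 = 3 × 27, composite.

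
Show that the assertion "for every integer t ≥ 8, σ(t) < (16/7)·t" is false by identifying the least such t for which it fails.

Check each integer t ≥ 8 in order until the claim fails.
For t = 8, 9, 10, 11 the conclusion holds.
t = 12: σ(12) = 28; 28 ≥ 192/7.

t = 12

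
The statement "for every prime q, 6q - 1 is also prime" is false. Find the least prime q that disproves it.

Check each prime q in order until 6q - 1 is not prime.
The first 4 eligible values, up to q = 7, all satisfy the conclusion.
q = 11: 6q - 1 = 65 = 5 × 13, not prime.

q = 11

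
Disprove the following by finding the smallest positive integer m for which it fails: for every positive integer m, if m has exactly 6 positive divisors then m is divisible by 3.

m = 20

A counterexample is any positive integer m such that m has exactly 6 positive divisors but m is not divisible by 3; we check each in order.
For m = 12, 18 the conclusion holds.
m = 20: τ(20) = 6; 20 mod 3 = 2.
So m = 20 is the smallest counterexample.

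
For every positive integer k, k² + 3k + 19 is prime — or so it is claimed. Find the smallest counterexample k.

k = 15

We need the least positive integer k for which k² + 3k + 19 is not prime.
For k = 1, 2, 3, 4, …, 12, 13, 14 the conclusion holds.
k = 15: k² + 3k + 19 = 289 = 17 × 17, composite.
So k = 15 is the smallest counterexample.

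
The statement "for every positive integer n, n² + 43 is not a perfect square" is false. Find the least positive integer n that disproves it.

n = 21

Check each positive integer n in order until n² + 43 is a perfect square.
For n = 1, 2, 3, 4, …, 18, 19, 20 the conclusion holds.
n = 21: 21² + 43 = 484 = 22², a perfect square.
Thus n = 21 disproves the claim, and no smaller n works.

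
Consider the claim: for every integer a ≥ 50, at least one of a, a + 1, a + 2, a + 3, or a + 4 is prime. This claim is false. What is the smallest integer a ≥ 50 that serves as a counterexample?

a = 54

The first 4 eligible values, up to a = 53, all satisfy the conclusion.
a = 54: 54 = 2 × 27; 55 = 5 × 11; 56 = 2 × 28; 57 = 3 × 19; 58 = 2 × 29 — all composite.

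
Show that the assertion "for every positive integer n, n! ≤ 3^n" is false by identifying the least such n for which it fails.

We need the least positive integer n for which n! > 3^n.
The first 6 eligible values, up to n = 6, all satisfy the conclusion.
n = 7: n! = 5040 and 3^n = 2187, so 5040 > 2187.
Hence n = 7 is a counterexample.

n = 7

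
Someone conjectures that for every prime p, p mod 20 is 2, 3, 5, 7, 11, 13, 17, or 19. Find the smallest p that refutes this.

p = 29

We need the least prime p for which the claim fails.
The first 9 eligible values, up to p = 23, all satisfy the conclusion.
p = 29: 29 mod 20 = 9 — not in {2, 3, 5, 7, 11, 13, 17, 19}.
Thus p = 29 disproves the claim, and no smaller p works.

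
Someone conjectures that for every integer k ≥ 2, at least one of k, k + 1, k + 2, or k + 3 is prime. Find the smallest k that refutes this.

k = 24

For k = 2, 3, 4, 5, …, 21, 22, 23 the conclusion holds.
k = 24: 24 = 2 × 12; 25 = 5 × 5; 26 = 2 × 13; 27 = 3 × 9 — all composite.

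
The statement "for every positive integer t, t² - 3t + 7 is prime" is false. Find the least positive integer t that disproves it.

t = 6

The first 5 eligible values, up to t = 5, all satisfy the conclusion.
t = 6: t² - 3t + 7 = 25 = 5 × 5, composite.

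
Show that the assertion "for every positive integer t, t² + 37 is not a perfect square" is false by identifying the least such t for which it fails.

The first 17 eligible values, up to t = 17, all satisfy the conclusion.
t = 18: 18² + 37 = 361 = 19², a perfect square.

t = 18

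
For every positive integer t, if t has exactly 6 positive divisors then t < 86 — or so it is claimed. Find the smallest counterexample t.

Check each positive integer t in order until t has exactly 6 positive divisors but the claim fails.
For t = 12, 18, 20, 28, …, 68, 75, 76 the conclusion holds.
t = 92: τ(92) = 6; 92 ≥ 86.
So t = 92 is the smallest counterexample.

t = 92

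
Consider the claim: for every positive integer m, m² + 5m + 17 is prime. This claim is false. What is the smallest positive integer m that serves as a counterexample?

m = 8

For m = 1, 2, 3, 4, 5, 6, 7 the conclusion holds.
m = 8: m² + 5m + 17 = 121 = 11 × 11, composite.
Hence m = 8 is a counterexample.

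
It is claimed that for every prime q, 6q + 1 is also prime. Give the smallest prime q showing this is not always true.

q = 19

A counterexample is any prime q such that 6q + 1 is not prime; we check each in order.
For q = 2, 3, 5, 7, 11, 13, 17 the conclusion holds.
q = 19: 6q + 1 = 115 = 5 × 23, not prime.
Thus q = 19 disproves the claim, and no smaller q works.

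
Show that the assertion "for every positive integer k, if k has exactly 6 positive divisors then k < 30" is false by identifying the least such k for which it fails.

The first 4 eligible values, up to k = 28, all satisfy the conclusion.
k = 32: τ(32) = 6; 32 ≥ 30.

k = 32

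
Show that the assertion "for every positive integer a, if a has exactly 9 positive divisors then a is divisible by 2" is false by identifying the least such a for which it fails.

Check each positive integer a in order until a has exactly 9 positive divisors but a is not divisible by 2.
For a = 36, 100, 196 the conclusion holds.
a = 225: τ(225) = 9; 225 mod 2 = 1.
So a = 225 is the smallest counterexample.

a = 225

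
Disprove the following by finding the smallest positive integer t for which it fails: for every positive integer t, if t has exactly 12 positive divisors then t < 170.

t = 198

Check each positive integer t in order until t has exactly 12 positive divisors but the claim fails.
The first 12 eligible values, up to t = 160, all satisfy the conclusion.
t = 198: τ(198) = 12; 198 ≥ 170.
Thus t = 198 disproves the claim, and no smaller t works.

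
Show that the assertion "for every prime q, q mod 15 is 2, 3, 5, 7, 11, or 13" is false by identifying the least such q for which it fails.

A counterexample is any prime q such that the claim fails; we check each in order.
q = 2: 2 mod 15 = 2.
q = 3: 3 mod 15 = 3.
q = 5: 5 mod 15 = 5.
q = 7: 7 mod 15 = 7.
q = 11: 11 mod 15 = 11.
q = 13: 13 mod 15 = 13.
q = 17: 17 mod 15 = 2.
q = 19: 19 mod 15 = 4 — not in {2, 3, 5, 7, 11, 13}.

q = 19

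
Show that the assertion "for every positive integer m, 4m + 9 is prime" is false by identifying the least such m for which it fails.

A counterexample is any positive integer m such that 4m + 9 is not prime; we check each in order.
For m = 1, 2 the conclusion holds.
m = 3: 4m + 9 = 21 = 3 × 7, composite.

m = 3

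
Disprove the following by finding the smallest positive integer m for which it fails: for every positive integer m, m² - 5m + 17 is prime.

m = 13

A counterexample is any positive integer m such that m² - 5m + 17 is not prime; we check each in order.
For m = 1, 2, 3, 4, …, 10, 11, 12 the conclusion holds.
m = 13: m² - 5m + 17 = 121 = 11 × 11, composite.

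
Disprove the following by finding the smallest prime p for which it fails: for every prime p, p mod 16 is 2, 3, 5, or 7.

p = 11

We need the least prime p for which the claim fails.
The first 4 eligible values, up to p = 7, all satisfy the conclusion.
p = 11: 11 mod 16 = 11 — not in {2, 3, 5, 7}.
Hence p = 11 is a counterexample.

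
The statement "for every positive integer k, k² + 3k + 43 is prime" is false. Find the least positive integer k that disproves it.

For k = 1, 2, 3, 4, …, 36, 37, 38 the conclusion holds.
k = 39: k² + 3k + 43 = 1681 = 41 × 41, composite.

k = 39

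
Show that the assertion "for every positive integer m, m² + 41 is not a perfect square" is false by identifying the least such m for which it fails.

m = 20

For m = 1, 2, 3, 4, …, 17, 18, 19 the conclusion holds.
m = 20: 20² + 41 = 441 = 21², a perfect square.
Hence m = 20 is a counterexample.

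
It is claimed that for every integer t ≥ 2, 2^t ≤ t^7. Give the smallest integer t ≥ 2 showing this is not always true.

t = 37

For t = 2, 3, 4, 5, …, 34, 35, 36 the conclusion holds.
t = 37: 2^t = 137438953472 and t^7 = 94931877133, so 137438953472 > 94931877133.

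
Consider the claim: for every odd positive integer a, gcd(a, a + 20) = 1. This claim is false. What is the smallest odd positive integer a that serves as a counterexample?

a = 5

a = 1: gcd(1, 21) = 1.
a = 3: gcd(3, 23) = 1.
a = 5: gcd(5, 25) = 5.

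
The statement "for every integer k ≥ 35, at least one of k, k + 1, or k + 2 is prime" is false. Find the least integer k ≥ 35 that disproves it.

We need the least integer k ≥ 35 for which k, k + 1, k + 2 are all composite.
For k = 35, 36, 37 the conclusion holds.
k = 38: 38 = 2 × 19; 39 = 3 × 13; 40 = 2 × 20 — all composite.
Thus k = 38 disproves the claim, and no smaller k works.

k = 38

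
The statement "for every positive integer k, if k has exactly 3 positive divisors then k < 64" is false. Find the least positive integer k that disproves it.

k = 121

We need the least positive integer k for which k has exactly 3 positive divisors but the claim fails.
For k = 4, 9, 25, 49 the conclusion holds.
k = 121: τ(121) = 3; 121 ≥ 64.
So k = 121 is the smallest counterexample.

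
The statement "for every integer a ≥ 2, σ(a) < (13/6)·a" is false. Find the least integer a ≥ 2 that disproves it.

Check each integer a ≥ 2 in order until the claim fails.
For a = 2, 3, 4, 5, 6, 7, 8, 9, 10, 11 the conclusion holds.
a = 12: σ(12) = 28; 28 ≥ 26.
So a = 12 is the smallest counterexample.

a = 12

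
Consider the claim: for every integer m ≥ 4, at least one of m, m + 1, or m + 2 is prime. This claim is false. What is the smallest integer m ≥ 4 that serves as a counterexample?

m = 8

Check each integer m ≥ 4 in order until m, m + 1, m + 2 are all composite.
For m = 4, 5, 6, 7 the conclusion holds.
m = 8: 8 = 2 × 4; 9 = 3 × 3; 10 = 2 × 5 — all composite.
So m = 8 is the smallest counterexample.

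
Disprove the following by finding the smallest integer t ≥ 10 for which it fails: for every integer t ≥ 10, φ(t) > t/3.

t = 12

We need the least integer t ≥ 10 for which the claim fails.
t = 10: φ(10) = 4 and 10/3 = 10/3, so φ(10) > 10/3.
t = 11: φ(11) = 10 and 11/3 = 11/3, so φ(11) > 11/3.
t = 12: φ(12) = 4 and 12/3 = 4, so φ(12) ≤ 12/3.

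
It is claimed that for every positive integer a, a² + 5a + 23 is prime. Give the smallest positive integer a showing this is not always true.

a = 14

A counterexample is any positive integer a such that a² + 5a + 23 is not prime; we check each in order.
For a = 1, 2, 3, 4, …, 11, 12, 13 the conclusion holds.
a = 14: a² + 5a + 23 = 289 = 17 × 17, composite.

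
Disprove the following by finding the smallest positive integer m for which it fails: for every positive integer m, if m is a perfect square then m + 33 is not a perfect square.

We need the least positive integer m for which m is a perfect square but m + 33 is a perfect square.
For m = 1, 4, 9 the conclusion holds.
m = 16: 16 = 4² and 16 + 33 = 49 = 7².
Thus m = 16 disproves the claim, and no smaller m works.

m = 16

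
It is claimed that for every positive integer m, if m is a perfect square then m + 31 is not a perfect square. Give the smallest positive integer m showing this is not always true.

We need the least positive integer m for which m is a perfect square but m + 31 is a perfect square.
For m = 1, 4, 9, 16, …, 144, 169, 196 the conclusion holds.
m = 225: 225 = 15² and 225 + 31 = 256 = 16².

m = 225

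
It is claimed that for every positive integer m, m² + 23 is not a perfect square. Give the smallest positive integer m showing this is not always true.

We need the least positive integer m for which m² + 23 is a perfect square.
For m = 1, 2, 3, 4, 5, 6, 7, 8, 9, 10 the conclusion holds.
m = 11: 11² + 23 = 144 = 12², a perfect square.
So m = 11 is the smallest counterexample.

m = 11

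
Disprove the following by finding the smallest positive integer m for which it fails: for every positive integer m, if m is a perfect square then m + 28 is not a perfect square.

The first 5 eligible values, up to m = 25, all satisfy the conclusion.
m = 36: 36 = 6² and 36 + 28 = 64 = 8².
Hence m = 36 is a counterexample.

m = 36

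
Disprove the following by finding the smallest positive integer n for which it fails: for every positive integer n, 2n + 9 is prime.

Check each positive integer n in order until 2n + 9 is not prime.
n = 1: 2n + 9 = 11, prime.
n = 2: 2n + 9 = 13, prime.
n = 3: 2n + 9 = 15 = 3 × 5, composite.
Hence n = 3 is a counterexample.

n = 3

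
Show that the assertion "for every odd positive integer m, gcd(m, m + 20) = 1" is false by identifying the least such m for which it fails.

m = 1: gcd(1, 21) = 1.
m = 3: gcd(3, 23) = 1.
m = 5: gcd(5, 25) = 5.
So m = 5 is the smallest counterexample.

m = 5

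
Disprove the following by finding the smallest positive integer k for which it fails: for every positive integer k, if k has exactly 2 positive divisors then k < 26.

For k = 2, 3, 5, 7, 11, 13, 17, 19, 23 the conclusion holds.
k = 29: τ(29) = 2; 29 ≥ 26.

k = 29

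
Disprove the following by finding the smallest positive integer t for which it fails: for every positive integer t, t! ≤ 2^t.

For t = 1, 2, 3 the conclusion holds.
t = 4: t! = 24 and 2^t = 16, so 24 > 16.

t = 4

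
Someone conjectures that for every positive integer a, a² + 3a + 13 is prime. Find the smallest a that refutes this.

a = 1: a² + 3a + 13 = 17, prime.
a = 2: a² + 3a + 13 = 23, prime.
a = 3: a² + 3a + 13 = 31, prime.
a = 4: a² + 3a + 13 = 41, prime.
a = 5: a² + 3a + 13 = 53, prime.
a = 6: a² + 3a + 13 = 67, prime.
a = 7: a² + 3a + 13 = 83, prime.
a = 8: a² + 3a + 13 = 101, prime.
a = 9: a² + 3a + 13 = 121 = 11 × 11, composite.
Hence a = 9 is a counterexample.

a = 9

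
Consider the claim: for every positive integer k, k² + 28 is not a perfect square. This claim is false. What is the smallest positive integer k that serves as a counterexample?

Check each positive integer k in order until k² + 28 is a perfect square.
k = 1: 1² + 28 = 29, not a perfect square.
k = 2: 2² + 28 = 32, not a perfect square.
k = 3: 3² + 28 = 37, not a perfect square.
k = 4: 4² + 28 = 44, not a perfect square.
k = 5: 5² + 28 = 53, not a perfect square.
k = 6: 6² + 28 = 64 = 8², a perfect square.
Hence k = 6 is a counterexample.

k = 6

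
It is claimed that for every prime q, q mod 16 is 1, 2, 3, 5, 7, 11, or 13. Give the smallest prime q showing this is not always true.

q = 31

The first 10 eligible values, up to q = 29, all satisfy the conclusion.
q = 31: 31 mod 16 = 15 — not in {1, 2, 3, 5, 7, 11, 13}.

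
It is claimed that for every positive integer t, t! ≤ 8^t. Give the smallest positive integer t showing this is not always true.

We need the least positive integer t for which t! > 8^t.
For t = 1, 2, 3, 4, …, 17, 18, 19 the conclusion holds.
t = 20: t! = 2432902008176640000 and 8^t = 1152921504606846976, so 2432902008176640000 > 1152921504606846976.

t = 20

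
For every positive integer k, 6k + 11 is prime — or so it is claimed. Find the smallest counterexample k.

k = 4

A counterexample is any positive integer k such that 6k + 11 is not prime; we check each in order.
For k = 1, 2, 3 the conclusion holds.
k = 4: 6k + 11 = 35 = 5 × 7, composite.
Thus k = 4 disproves the claim, and no smaller k works.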